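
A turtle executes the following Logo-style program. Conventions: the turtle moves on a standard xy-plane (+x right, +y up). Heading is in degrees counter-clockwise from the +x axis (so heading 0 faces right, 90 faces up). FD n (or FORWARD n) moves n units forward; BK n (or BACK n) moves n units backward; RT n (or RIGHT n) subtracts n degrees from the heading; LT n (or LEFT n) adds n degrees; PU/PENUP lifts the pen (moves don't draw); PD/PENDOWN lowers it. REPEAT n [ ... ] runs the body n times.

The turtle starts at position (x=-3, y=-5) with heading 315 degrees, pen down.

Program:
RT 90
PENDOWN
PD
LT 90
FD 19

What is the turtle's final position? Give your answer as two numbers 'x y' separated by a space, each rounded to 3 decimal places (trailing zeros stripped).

Executing turtle program step by step:
Start: pos=(-3,-5), heading=315, pen down
RT 90: heading 315 -> 225
PD: pen down
PD: pen down
LT 90: heading 225 -> 315
FD 19: (-3,-5) -> (10.435,-18.435) [heading=315, draw]
Final: pos=(10.435,-18.435), heading=315, 1 segment(s) drawn

Answer: 10.435 -18.435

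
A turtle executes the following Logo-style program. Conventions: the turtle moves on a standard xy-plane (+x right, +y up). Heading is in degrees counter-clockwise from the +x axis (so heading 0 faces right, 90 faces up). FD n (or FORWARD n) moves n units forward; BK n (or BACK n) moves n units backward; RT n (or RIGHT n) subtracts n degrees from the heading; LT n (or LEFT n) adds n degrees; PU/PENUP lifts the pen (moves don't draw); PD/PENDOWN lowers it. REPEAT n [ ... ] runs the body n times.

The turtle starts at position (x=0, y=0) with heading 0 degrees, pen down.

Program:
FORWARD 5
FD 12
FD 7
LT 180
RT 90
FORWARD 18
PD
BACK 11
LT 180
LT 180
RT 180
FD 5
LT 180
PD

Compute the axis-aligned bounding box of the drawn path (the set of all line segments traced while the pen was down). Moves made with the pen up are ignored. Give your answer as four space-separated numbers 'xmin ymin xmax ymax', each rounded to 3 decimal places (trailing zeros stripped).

Executing turtle program step by step:
Start: pos=(0,0), heading=0, pen down
FD 5: (0,0) -> (5,0) [heading=0, draw]
FD 12: (5,0) -> (17,0) [heading=0, draw]
FD 7: (17,0) -> (24,0) [heading=0, draw]
LT 180: heading 0 -> 180
RT 90: heading 180 -> 90
FD 18: (24,0) -> (24,18) [heading=90, draw]
PD: pen down
BK 11: (24,18) -> (24,7) [heading=90, draw]
LT 180: heading 90 -> 270
LT 180: heading 270 -> 90
RT 180: heading 90 -> 270
FD 5: (24,7) -> (24,2) [heading=270, draw]
LT 180: heading 270 -> 90
PD: pen down
Final: pos=(24,2), heading=90, 6 segment(s) drawn

Segment endpoints: x in {0, 5, 17, 24}, y in {0, 2, 7, 18}
xmin=0, ymin=0, xmax=24, ymax=18

Answer: 0 0 24 18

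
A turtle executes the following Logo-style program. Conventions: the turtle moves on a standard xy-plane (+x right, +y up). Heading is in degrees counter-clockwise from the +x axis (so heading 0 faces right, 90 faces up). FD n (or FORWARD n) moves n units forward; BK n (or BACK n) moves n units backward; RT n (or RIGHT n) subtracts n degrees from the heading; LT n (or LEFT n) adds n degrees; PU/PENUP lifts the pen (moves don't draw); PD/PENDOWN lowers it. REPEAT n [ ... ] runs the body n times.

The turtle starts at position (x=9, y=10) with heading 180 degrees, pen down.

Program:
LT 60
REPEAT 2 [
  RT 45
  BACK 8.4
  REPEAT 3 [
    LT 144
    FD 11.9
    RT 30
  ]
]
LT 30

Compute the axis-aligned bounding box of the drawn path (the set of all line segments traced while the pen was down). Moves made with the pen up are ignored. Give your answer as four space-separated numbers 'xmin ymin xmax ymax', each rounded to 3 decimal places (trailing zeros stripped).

Executing turtle program step by step:
Start: pos=(9,10), heading=180, pen down
LT 60: heading 180 -> 240
REPEAT 2 [
  -- iteration 1/2 --
  RT 45: heading 240 -> 195
  BK 8.4: (9,10) -> (17.114,12.174) [heading=195, draw]
  REPEAT 3 [
    -- iteration 1/3 --
    LT 144: heading 195 -> 339
    FD 11.9: (17.114,12.174) -> (28.223,7.91) [heading=339, draw]
    RT 30: heading 339 -> 309
    -- iteration 2/3 --
    LT 144: heading 309 -> 93
    FD 11.9: (28.223,7.91) -> (27.601,19.793) [heading=93, draw]
    RT 30: heading 93 -> 63
    -- iteration 3/3 --
    LT 144: heading 63 -> 207
    FD 11.9: (27.601,19.793) -> (16.998,14.391) [heading=207, draw]
    RT 30: heading 207 -> 177
  ]
  -- iteration 2/2 --
  RT 45: heading 177 -> 132
  BK 8.4: (16.998,14.391) -> (22.618,8.148) [heading=132, draw]
  REPEAT 3 [
    -- iteration 1/3 --
    LT 144: heading 132 -> 276
    FD 11.9: (22.618,8.148) -> (23.862,-3.687) [heading=276, draw]
    RT 30: heading 276 -> 246
    -- iteration 2/3 --
    LT 144: heading 246 -> 30
    FD 11.9: (23.862,-3.687) -> (34.168,2.263) [heading=30, draw]
    RT 30: heading 30 -> 0
    -- iteration 3/3 --
    LT 144: heading 0 -> 144
    FD 11.9: (34.168,2.263) -> (24.541,9.258) [heading=144, draw]
    RT 30: heading 144 -> 114
  ]
]
LT 30: heading 114 -> 144
Final: pos=(24.541,9.258), heading=144, 8 segment(s) drawn

Segment endpoints: x in {9, 16.998, 17.114, 22.618, 23.862, 24.541, 27.601, 28.223, 34.168}, y in {-3.687, 2.263, 7.91, 8.148, 9.258, 10, 12.174, 14.391, 19.793}
xmin=9, ymin=-3.687, xmax=34.168, ymax=19.793

Answer: 9 -3.687 34.168 19.793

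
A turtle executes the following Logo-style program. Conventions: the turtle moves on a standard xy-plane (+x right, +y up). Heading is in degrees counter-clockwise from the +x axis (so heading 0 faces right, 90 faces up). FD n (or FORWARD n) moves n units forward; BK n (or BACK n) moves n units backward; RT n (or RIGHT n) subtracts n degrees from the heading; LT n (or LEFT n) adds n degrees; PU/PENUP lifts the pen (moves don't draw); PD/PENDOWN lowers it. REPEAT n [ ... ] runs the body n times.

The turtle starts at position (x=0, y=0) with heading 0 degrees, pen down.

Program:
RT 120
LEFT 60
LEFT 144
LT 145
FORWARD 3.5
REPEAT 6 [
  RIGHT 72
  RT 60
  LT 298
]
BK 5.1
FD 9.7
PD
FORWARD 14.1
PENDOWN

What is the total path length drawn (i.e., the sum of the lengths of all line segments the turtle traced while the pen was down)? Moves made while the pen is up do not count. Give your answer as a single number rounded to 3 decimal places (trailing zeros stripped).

Answer: 32.4

Derivation:
Executing turtle program step by step:
Start: pos=(0,0), heading=0, pen down
RT 120: heading 0 -> 240
LT 60: heading 240 -> 300
LT 144: heading 300 -> 84
LT 145: heading 84 -> 229
FD 3.5: (0,0) -> (-2.296,-2.641) [heading=229, draw]
REPEAT 6 [
  -- iteration 1/6 --
  RT 72: heading 229 -> 157
  RT 60: heading 157 -> 97
  LT 298: heading 97 -> 35
  -- iteration 2/6 --
  RT 72: heading 35 -> 323
  RT 60: heading 323 -> 263
  LT 298: heading 263 -> 201
  -- iteration 3/6 --
  RT 72: heading 201 -> 129
  RT 60: heading 129 -> 69
  LT 298: heading 69 -> 7
  -- iteration 4/6 --
  RT 72: heading 7 -> 295
  RT 60: heading 295 -> 235
  LT 298: heading 235 -> 173
  -- iteration 5/6 --
  RT 72: heading 173 -> 101
  RT 60: heading 101 -> 41
  LT 298: heading 41 -> 339
  -- iteration 6/6 --
  RT 72: heading 339 -> 267
  RT 60: heading 267 -> 207
  LT 298: heading 207 -> 145
]
BK 5.1: (-2.296,-2.641) -> (1.881,-5.567) [heading=145, draw]
FD 9.7: (1.881,-5.567) -> (-6.064,-0.003) [heading=145, draw]
PD: pen down
FD 14.1: (-6.064,-0.003) -> (-17.614,8.084) [heading=145, draw]
PD: pen down
Final: pos=(-17.614,8.084), heading=145, 4 segment(s) drawn

Segment lengths:
  seg 1: (0,0) -> (-2.296,-2.641), length = 3.5
  seg 2: (-2.296,-2.641) -> (1.881,-5.567), length = 5.1
  seg 3: (1.881,-5.567) -> (-6.064,-0.003), length = 9.7
  seg 4: (-6.064,-0.003) -> (-17.614,8.084), length = 14.1
Total = 32.4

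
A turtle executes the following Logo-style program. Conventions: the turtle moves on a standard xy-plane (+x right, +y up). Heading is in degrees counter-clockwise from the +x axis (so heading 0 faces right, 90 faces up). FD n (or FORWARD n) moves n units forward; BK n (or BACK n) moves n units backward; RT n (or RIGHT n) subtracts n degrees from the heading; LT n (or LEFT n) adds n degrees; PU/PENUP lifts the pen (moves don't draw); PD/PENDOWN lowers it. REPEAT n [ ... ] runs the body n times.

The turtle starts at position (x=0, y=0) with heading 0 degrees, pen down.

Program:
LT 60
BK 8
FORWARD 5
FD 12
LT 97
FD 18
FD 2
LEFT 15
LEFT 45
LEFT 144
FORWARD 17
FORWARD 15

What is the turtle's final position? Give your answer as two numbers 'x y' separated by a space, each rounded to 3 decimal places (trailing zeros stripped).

Executing turtle program step by step:
Start: pos=(0,0), heading=0, pen down
LT 60: heading 0 -> 60
BK 8: (0,0) -> (-4,-6.928) [heading=60, draw]
FD 5: (-4,-6.928) -> (-1.5,-2.598) [heading=60, draw]
FD 12: (-1.5,-2.598) -> (4.5,7.794) [heading=60, draw]
LT 97: heading 60 -> 157
FD 18: (4.5,7.794) -> (-12.069,14.827) [heading=157, draw]
FD 2: (-12.069,14.827) -> (-13.91,15.609) [heading=157, draw]
LT 15: heading 157 -> 172
LT 45: heading 172 -> 217
LT 144: heading 217 -> 1
FD 17: (-13.91,15.609) -> (3.087,15.906) [heading=1, draw]
FD 15: (3.087,15.906) -> (18.085,16.167) [heading=1, draw]
Final: pos=(18.085,16.167), heading=1, 7 segment(s) drawn

Answer: 18.085 16.167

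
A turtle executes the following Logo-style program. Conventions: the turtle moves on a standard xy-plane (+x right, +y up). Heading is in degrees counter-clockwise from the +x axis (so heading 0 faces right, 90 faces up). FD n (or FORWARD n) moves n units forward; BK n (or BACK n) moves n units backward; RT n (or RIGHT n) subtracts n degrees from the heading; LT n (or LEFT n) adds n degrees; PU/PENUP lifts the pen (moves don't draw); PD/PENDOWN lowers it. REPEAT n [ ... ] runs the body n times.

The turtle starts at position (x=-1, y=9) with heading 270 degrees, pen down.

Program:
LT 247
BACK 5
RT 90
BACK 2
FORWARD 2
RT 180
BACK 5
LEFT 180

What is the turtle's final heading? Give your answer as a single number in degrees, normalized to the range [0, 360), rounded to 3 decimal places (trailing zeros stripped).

Answer: 67

Derivation:
Executing turtle program step by step:
Start: pos=(-1,9), heading=270, pen down
LT 247: heading 270 -> 157
BK 5: (-1,9) -> (3.603,7.046) [heading=157, draw]
RT 90: heading 157 -> 67
BK 2: (3.603,7.046) -> (2.821,5.205) [heading=67, draw]
FD 2: (2.821,5.205) -> (3.603,7.046) [heading=67, draw]
RT 180: heading 67 -> 247
BK 5: (3.603,7.046) -> (5.556,11.649) [heading=247, draw]
LT 180: heading 247 -> 67
Final: pos=(5.556,11.649), heading=67, 4 segment(s) drawn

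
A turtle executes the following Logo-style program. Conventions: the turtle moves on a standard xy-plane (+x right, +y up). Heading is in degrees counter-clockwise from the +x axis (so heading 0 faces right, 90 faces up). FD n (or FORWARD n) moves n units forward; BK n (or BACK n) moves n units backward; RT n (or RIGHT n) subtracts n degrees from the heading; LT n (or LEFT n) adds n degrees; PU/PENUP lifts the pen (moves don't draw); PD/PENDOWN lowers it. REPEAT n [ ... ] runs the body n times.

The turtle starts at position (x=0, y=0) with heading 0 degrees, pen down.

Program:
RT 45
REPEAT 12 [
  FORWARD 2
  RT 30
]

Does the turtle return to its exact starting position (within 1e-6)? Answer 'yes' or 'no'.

Answer: yes

Derivation:
Executing turtle program step by step:
Start: pos=(0,0), heading=0, pen down
RT 45: heading 0 -> 315
REPEAT 12 [
  -- iteration 1/12 --
  FD 2: (0,0) -> (1.414,-1.414) [heading=315, draw]
  RT 30: heading 315 -> 285
  -- iteration 2/12 --
  FD 2: (1.414,-1.414) -> (1.932,-3.346) [heading=285, draw]
  RT 30: heading 285 -> 255
  -- iteration 3/12 --
  FD 2: (1.932,-3.346) -> (1.414,-5.278) [heading=255, draw]
  RT 30: heading 255 -> 225
  -- iteration 4/12 --
  FD 2: (1.414,-5.278) -> (0,-6.692) [heading=225, draw]
  RT 30: heading 225 -> 195
  -- iteration 5/12 --
  FD 2: (0,-6.692) -> (-1.932,-7.21) [heading=195, draw]
  RT 30: heading 195 -> 165
  -- iteration 6/12 --
  FD 2: (-1.932,-7.21) -> (-3.864,-6.692) [heading=165, draw]
  RT 30: heading 165 -> 135
  -- iteration 7/12 --
  FD 2: (-3.864,-6.692) -> (-5.278,-5.278) [heading=135, draw]
  RT 30: heading 135 -> 105
  -- iteration 8/12 --
  FD 2: (-5.278,-5.278) -> (-5.796,-3.346) [heading=105, draw]
  RT 30: heading 105 -> 75
  -- iteration 9/12 --
  FD 2: (-5.796,-3.346) -> (-5.278,-1.414) [heading=75, draw]
  RT 30: heading 75 -> 45
  -- iteration 10/12 --
  FD 2: (-5.278,-1.414) -> (-3.864,0) [heading=45, draw]
  RT 30: heading 45 -> 15
  -- iteration 11/12 --
  FD 2: (-3.864,0) -> (-1.932,0.518) [heading=15, draw]
  RT 30: heading 15 -> 345
  -- iteration 12/12 --
  FD 2: (-1.932,0.518) -> (0,0) [heading=345, draw]
  RT 30: heading 345 -> 315
]
Final: pos=(0,0), heading=315, 12 segment(s) drawn

Start position: (0, 0)
Final position: (0, 0)
Distance = 0; < 1e-6 -> CLOSED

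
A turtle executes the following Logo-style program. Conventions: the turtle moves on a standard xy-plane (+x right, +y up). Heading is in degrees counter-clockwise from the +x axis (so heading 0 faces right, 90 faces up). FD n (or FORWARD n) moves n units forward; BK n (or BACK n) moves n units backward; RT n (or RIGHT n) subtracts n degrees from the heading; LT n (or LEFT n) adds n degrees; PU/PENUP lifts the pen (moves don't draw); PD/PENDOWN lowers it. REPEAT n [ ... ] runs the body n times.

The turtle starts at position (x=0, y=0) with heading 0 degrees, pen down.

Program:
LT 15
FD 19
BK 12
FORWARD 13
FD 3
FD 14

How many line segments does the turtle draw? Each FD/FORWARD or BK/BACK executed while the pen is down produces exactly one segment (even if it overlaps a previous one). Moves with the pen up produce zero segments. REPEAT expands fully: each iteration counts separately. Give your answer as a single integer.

Executing turtle program step by step:
Start: pos=(0,0), heading=0, pen down
LT 15: heading 0 -> 15
FD 19: (0,0) -> (18.353,4.918) [heading=15, draw]
BK 12: (18.353,4.918) -> (6.761,1.812) [heading=15, draw]
FD 13: (6.761,1.812) -> (19.319,5.176) [heading=15, draw]
FD 3: (19.319,5.176) -> (22.216,5.953) [heading=15, draw]
FD 14: (22.216,5.953) -> (35.739,9.576) [heading=15, draw]
Final: pos=(35.739,9.576), heading=15, 5 segment(s) drawn
Segments drawn: 5

Answer: 5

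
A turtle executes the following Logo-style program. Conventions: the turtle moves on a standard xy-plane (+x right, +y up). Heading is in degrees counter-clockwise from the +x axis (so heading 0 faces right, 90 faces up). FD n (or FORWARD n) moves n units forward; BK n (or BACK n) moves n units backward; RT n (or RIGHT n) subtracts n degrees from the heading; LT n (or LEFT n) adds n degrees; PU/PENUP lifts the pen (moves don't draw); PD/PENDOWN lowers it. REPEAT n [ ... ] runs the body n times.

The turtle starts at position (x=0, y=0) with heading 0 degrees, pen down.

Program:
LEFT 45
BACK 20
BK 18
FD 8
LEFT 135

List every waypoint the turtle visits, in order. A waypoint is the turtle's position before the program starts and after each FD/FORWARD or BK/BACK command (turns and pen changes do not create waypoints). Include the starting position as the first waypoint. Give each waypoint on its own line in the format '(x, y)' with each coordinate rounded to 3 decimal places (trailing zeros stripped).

Executing turtle program step by step:
Start: pos=(0,0), heading=0, pen down
LT 45: heading 0 -> 45
BK 20: (0,0) -> (-14.142,-14.142) [heading=45, draw]
BK 18: (-14.142,-14.142) -> (-26.87,-26.87) [heading=45, draw]
FD 8: (-26.87,-26.87) -> (-21.213,-21.213) [heading=45, draw]
LT 135: heading 45 -> 180
Final: pos=(-21.213,-21.213), heading=180, 3 segment(s) drawn
Waypoints (4 total):
(0, 0)
(-14.142, -14.142)
(-26.87, -26.87)
(-21.213, -21.213)

Answer: (0, 0)
(-14.142, -14.142)
(-26.87, -26.87)
(-21.213, -21.213)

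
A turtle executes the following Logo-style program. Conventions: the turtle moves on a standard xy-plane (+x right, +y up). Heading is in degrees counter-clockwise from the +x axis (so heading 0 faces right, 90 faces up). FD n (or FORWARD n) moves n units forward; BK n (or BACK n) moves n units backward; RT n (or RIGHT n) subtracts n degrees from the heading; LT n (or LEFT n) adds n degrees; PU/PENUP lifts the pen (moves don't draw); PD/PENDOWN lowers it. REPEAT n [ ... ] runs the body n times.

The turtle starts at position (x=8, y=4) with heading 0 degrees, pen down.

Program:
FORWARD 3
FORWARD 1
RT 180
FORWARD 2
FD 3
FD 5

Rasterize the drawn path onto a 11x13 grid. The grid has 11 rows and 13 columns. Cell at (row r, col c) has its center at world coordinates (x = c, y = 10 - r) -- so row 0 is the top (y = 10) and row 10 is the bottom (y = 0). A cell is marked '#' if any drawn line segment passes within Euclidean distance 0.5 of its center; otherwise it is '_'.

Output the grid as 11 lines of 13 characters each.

Segment 0: (8,4) -> (11,4)
Segment 1: (11,4) -> (12,4)
Segment 2: (12,4) -> (10,4)
Segment 3: (10,4) -> (7,4)
Segment 4: (7,4) -> (2,4)

Answer: _____________
_____________
_____________
_____________
_____________
_____________
__###########
_____________
_____________
_____________
_____________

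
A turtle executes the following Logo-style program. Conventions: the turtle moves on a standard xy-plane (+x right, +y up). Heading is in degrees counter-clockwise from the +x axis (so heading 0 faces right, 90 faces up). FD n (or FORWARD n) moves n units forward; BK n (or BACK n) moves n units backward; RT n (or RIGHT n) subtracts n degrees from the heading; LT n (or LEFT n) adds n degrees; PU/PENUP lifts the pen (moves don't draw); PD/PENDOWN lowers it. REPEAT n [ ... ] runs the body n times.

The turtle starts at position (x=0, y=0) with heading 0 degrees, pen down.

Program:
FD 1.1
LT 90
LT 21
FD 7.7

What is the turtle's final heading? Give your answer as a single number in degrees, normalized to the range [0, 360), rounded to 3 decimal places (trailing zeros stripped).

Answer: 111

Derivation:
Executing turtle program step by step:
Start: pos=(0,0), heading=0, pen down
FD 1.1: (0,0) -> (1.1,0) [heading=0, draw]
LT 90: heading 0 -> 90
LT 21: heading 90 -> 111
FD 7.7: (1.1,0) -> (-1.659,7.189) [heading=111, draw]
Final: pos=(-1.659,7.189), heading=111, 2 segment(s) drawn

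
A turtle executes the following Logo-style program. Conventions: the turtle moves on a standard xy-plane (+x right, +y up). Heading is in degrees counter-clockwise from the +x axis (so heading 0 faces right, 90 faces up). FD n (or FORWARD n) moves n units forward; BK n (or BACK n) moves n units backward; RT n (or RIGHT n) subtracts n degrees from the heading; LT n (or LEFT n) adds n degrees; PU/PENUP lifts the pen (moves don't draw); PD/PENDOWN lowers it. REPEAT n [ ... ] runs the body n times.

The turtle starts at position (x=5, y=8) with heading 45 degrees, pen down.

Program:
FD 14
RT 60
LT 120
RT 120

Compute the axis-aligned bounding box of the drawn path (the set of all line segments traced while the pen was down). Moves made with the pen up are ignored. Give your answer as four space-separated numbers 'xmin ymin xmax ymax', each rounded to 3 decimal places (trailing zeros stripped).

Answer: 5 8 14.899 17.899

Derivation:
Executing turtle program step by step:
Start: pos=(5,8), heading=45, pen down
FD 14: (5,8) -> (14.899,17.899) [heading=45, draw]
RT 60: heading 45 -> 345
LT 120: heading 345 -> 105
RT 120: heading 105 -> 345
Final: pos=(14.899,17.899), heading=345, 1 segment(s) drawn

Segment endpoints: x in {5, 14.899}, y in {8, 17.899}
xmin=5, ymin=8, xmax=14.899, ymax=17.899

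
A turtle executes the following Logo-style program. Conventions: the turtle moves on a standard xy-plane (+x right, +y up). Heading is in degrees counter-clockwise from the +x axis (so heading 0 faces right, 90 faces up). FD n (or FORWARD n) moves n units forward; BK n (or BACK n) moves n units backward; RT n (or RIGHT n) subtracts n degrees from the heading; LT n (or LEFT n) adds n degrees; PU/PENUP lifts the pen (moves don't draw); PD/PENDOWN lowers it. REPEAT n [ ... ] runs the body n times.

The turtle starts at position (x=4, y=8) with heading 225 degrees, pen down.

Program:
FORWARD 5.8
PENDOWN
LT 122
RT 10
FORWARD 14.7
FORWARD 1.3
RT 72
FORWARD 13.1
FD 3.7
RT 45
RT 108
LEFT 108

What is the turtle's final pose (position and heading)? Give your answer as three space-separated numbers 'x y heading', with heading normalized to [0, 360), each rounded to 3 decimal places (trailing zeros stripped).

Answer: 13.163 -19.089 220

Derivation:
Executing turtle program step by step:
Start: pos=(4,8), heading=225, pen down
FD 5.8: (4,8) -> (-0.101,3.899) [heading=225, draw]
PD: pen down
LT 122: heading 225 -> 347
RT 10: heading 347 -> 337
FD 14.7: (-0.101,3.899) -> (13.43,-1.845) [heading=337, draw]
FD 1.3: (13.43,-1.845) -> (14.627,-2.353) [heading=337, draw]
RT 72: heading 337 -> 265
FD 13.1: (14.627,-2.353) -> (13.485,-15.403) [heading=265, draw]
FD 3.7: (13.485,-15.403) -> (13.163,-19.089) [heading=265, draw]
RT 45: heading 265 -> 220
RT 108: heading 220 -> 112
LT 108: heading 112 -> 220
Final: pos=(13.163,-19.089), heading=220, 5 segment(s) drawn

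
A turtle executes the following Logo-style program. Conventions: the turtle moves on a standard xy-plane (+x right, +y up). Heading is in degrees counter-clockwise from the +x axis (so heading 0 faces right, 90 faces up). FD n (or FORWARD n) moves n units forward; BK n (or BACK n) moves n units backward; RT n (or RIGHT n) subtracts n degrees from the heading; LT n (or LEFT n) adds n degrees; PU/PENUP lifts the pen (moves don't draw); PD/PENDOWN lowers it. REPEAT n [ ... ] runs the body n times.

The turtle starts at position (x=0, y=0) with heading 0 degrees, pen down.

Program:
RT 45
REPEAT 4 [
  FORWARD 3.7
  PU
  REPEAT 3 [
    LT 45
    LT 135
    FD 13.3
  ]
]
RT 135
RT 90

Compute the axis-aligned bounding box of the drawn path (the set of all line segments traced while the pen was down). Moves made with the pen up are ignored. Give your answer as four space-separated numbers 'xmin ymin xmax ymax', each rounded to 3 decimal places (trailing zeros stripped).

Executing turtle program step by step:
Start: pos=(0,0), heading=0, pen down
RT 45: heading 0 -> 315
REPEAT 4 [
  -- iteration 1/4 --
  FD 3.7: (0,0) -> (2.616,-2.616) [heading=315, draw]
  PU: pen up
  REPEAT 3 [
    -- iteration 1/3 --
    LT 45: heading 315 -> 0
    LT 135: heading 0 -> 135
    FD 13.3: (2.616,-2.616) -> (-6.788,6.788) [heading=135, move]
    -- iteration 2/3 --
    LT 45: heading 135 -> 180
    LT 135: heading 180 -> 315
    FD 13.3: (-6.788,6.788) -> (2.616,-2.616) [heading=315, move]
    -- iteration 3/3 --
    LT 45: heading 315 -> 0
    LT 135: heading 0 -> 135
    FD 13.3: (2.616,-2.616) -> (-6.788,6.788) [heading=135, move]
  ]
  -- iteration 2/4 --
  FD 3.7: (-6.788,6.788) -> (-9.405,9.405) [heading=135, move]
  PU: pen up
  REPEAT 3 [
    -- iteration 1/3 --
    LT 45: heading 135 -> 180
    LT 135: heading 180 -> 315
    FD 13.3: (-9.405,9.405) -> (0,0) [heading=315, move]
    -- iteration 2/3 --
    LT 45: heading 315 -> 0
    LT 135: heading 0 -> 135
    FD 13.3: (0,0) -> (-9.405,9.405) [heading=135, move]
    -- iteration 3/3 --
    LT 45: heading 135 -> 180
    LT 135: heading 180 -> 315
    FD 13.3: (-9.405,9.405) -> (0,0) [heading=315, move]
  ]
  -- iteration 3/4 --
  FD 3.7: (0,0) -> (2.616,-2.616) [heading=315, move]
  PU: pen up
  REPEAT 3 [
    -- iteration 1/3 --
    LT 45: heading 315 -> 0
    LT 135: heading 0 -> 135
    FD 13.3: (2.616,-2.616) -> (-6.788,6.788) [heading=135, move]
    -- iteration 2/3 --
    LT 45: heading 135 -> 180
    LT 135: heading 180 -> 315
    FD 13.3: (-6.788,6.788) -> (2.616,-2.616) [heading=315, move]
    -- iteration 3/3 --
    LT 45: heading 315 -> 0
    LT 135: heading 0 -> 135
    FD 13.3: (2.616,-2.616) -> (-6.788,6.788) [heading=135, move]
  ]
  -- iteration 4/4 --
  FD 3.7: (-6.788,6.788) -> (-9.405,9.405) [heading=135, move]
  PU: pen up
  REPEAT 3 [
    -- iteration 1/3 --
    LT 45: heading 135 -> 180
    LT 135: heading 180 -> 315
    FD 13.3: (-9.405,9.405) -> (0,0) [heading=315, move]
    -- iteration 2/3 --
    LT 45: heading 315 -> 0
    LT 135: heading 0 -> 135
    FD 13.3: (0,0) -> (-9.405,9.405) [heading=135, move]
    -- iteration 3/3 --
    LT 45: heading 135 -> 180
    LT 135: heading 180 -> 315
    FD 13.3: (-9.405,9.405) -> (0,0) [heading=315, move]
  ]
]
RT 135: heading 315 -> 180
RT 90: heading 180 -> 90
Final: pos=(0,0), heading=90, 1 segment(s) drawn

Segment endpoints: x in {0, 2.616}, y in {-2.616, 0}
xmin=0, ymin=-2.616, xmax=2.616, ymax=0

Answer: 0 -2.616 2.616 0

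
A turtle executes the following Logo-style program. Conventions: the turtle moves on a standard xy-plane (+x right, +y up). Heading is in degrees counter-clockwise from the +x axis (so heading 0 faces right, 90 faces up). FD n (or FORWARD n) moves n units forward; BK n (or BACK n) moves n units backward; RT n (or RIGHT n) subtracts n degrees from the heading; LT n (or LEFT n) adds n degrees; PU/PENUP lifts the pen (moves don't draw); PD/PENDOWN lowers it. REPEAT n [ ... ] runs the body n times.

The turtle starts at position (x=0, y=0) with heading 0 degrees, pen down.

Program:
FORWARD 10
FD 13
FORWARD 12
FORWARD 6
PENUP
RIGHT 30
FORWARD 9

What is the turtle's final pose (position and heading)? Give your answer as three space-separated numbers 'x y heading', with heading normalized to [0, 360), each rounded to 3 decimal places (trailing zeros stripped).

Executing turtle program step by step:
Start: pos=(0,0), heading=0, pen down
FD 10: (0,0) -> (10,0) [heading=0, draw]
FD 13: (10,0) -> (23,0) [heading=0, draw]
FD 12: (23,0) -> (35,0) [heading=0, draw]
FD 6: (35,0) -> (41,0) [heading=0, draw]
PU: pen up
RT 30: heading 0 -> 330
FD 9: (41,0) -> (48.794,-4.5) [heading=330, move]
Final: pos=(48.794,-4.5), heading=330, 4 segment(s) drawn

Answer: 48.794 -4.5 330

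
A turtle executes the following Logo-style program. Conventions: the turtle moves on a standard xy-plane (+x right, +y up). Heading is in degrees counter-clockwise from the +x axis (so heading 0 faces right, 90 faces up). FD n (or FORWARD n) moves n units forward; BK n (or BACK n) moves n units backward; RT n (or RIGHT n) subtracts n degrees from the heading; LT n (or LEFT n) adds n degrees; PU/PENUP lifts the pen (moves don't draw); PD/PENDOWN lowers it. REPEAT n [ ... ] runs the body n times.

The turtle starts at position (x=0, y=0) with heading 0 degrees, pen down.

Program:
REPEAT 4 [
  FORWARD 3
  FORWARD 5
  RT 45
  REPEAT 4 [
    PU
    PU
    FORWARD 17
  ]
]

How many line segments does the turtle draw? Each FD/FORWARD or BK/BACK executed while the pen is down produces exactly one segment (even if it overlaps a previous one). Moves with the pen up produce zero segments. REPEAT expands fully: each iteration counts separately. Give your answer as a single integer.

Executing turtle program step by step:
Start: pos=(0,0), heading=0, pen down
REPEAT 4 [
  -- iteration 1/4 --
  FD 3: (0,0) -> (3,0) [heading=0, draw]
  FD 5: (3,0) -> (8,0) [heading=0, draw]
  RT 45: heading 0 -> 315
  REPEAT 4 [
    -- iteration 1/4 --
    PU: pen up
    PU: pen up
    FD 17: (8,0) -> (20.021,-12.021) [heading=315, move]
    -- iteration 2/4 --
    PU: pen up
    PU: pen up
    FD 17: (20.021,-12.021) -> (32.042,-24.042) [heading=315, move]
    -- iteration 3/4 --
    PU: pen up
    PU: pen up
    FD 17: (32.042,-24.042) -> (44.062,-36.062) [heading=315, move]
    -- iteration 4/4 --
    PU: pen up
    PU: pen up
    FD 17: (44.062,-36.062) -> (56.083,-48.083) [heading=315, move]
  ]
  -- iteration 2/4 --
  FD 3: (56.083,-48.083) -> (58.205,-50.205) [heading=315, move]
  FD 5: (58.205,-50.205) -> (61.74,-53.74) [heading=315, move]
  RT 45: heading 315 -> 270
  REPEAT 4 [
    -- iteration 1/4 --
    PU: pen up
    PU: pen up
    FD 17: (61.74,-53.74) -> (61.74,-70.74) [heading=270, move]
    -- iteration 2/4 --
    PU: pen up
    PU: pen up
    FD 17: (61.74,-70.74) -> (61.74,-87.74) [heading=270, move]
    -- iteration 3/4 --
    PU: pen up
    PU: pen up
    FD 17: (61.74,-87.74) -> (61.74,-104.74) [heading=270, move]
    -- iteration 4/4 --
    PU: pen up
    PU: pen up
    FD 17: (61.74,-104.74) -> (61.74,-121.74) [heading=270, move]
  ]
  -- iteration 3/4 --
  FD 3: (61.74,-121.74) -> (61.74,-124.74) [heading=270, move]
  FD 5: (61.74,-124.74) -> (61.74,-129.74) [heading=270, move]
  RT 45: heading 270 -> 225
  REPEAT 4 [
    -- iteration 1/4 --
    PU: pen up
    PU: pen up
    FD 17: (61.74,-129.74) -> (49.719,-141.761) [heading=225, move]
    -- iteration 2/4 --
    PU: pen up
    PU: pen up
    FD 17: (49.719,-141.761) -> (37.698,-153.782) [heading=225, move]
    -- iteration 3/4 --
    PU: pen up
    PU: pen up
    FD 17: (37.698,-153.782) -> (25.678,-165.803) [heading=225, move]
    -- iteration 4/4 --
    PU: pen up
    PU: pen up
    FD 17: (25.678,-165.803) -> (13.657,-177.823) [heading=225, move]
  ]
  -- iteration 4/4 --
  FD 3: (13.657,-177.823) -> (11.536,-179.945) [heading=225, move]
  FD 5: (11.536,-179.945) -> (8,-183.48) [heading=225, move]
  RT 45: heading 225 -> 180
  REPEAT 4 [
    -- iteration 1/4 --
    PU: pen up
    PU: pen up
    FD 17: (8,-183.48) -> (-9,-183.48) [heading=180, move]
    -- iteration 2/4 --
    PU: pen up
    PU: pen up
    FD 17: (-9,-183.48) -> (-26,-183.48) [heading=180, move]
    -- iteration 3/4 --
    PU: pen up
    PU: pen up
    FD 17: (-26,-183.48) -> (-43,-183.48) [heading=180, move]
    -- iteration 4/4 --
    PU: pen up
    PU: pen up
    FD 17: (-43,-183.48) -> (-60,-183.48) [heading=180, move]
  ]
]
Final: pos=(-60,-183.48), heading=180, 2 segment(s) drawn
Segments drawn: 2

Answer: 2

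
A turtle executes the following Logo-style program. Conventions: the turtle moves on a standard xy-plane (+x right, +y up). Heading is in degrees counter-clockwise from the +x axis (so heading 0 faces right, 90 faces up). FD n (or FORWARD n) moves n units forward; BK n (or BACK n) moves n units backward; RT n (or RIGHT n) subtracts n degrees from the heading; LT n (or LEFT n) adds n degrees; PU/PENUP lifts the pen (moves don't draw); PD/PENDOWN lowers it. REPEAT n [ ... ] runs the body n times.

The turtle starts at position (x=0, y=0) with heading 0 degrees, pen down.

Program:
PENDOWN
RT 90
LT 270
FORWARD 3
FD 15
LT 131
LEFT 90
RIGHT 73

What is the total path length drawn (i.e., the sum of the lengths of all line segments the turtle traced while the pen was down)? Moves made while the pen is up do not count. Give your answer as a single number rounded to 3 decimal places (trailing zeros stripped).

Executing turtle program step by step:
Start: pos=(0,0), heading=0, pen down
PD: pen down
RT 90: heading 0 -> 270
LT 270: heading 270 -> 180
FD 3: (0,0) -> (-3,0) [heading=180, draw]
FD 15: (-3,0) -> (-18,0) [heading=180, draw]
LT 131: heading 180 -> 311
LT 90: heading 311 -> 41
RT 73: heading 41 -> 328
Final: pos=(-18,0), heading=328, 2 segment(s) drawn

Segment lengths:
  seg 1: (0,0) -> (-3,0), length = 3
  seg 2: (-3,0) -> (-18,0), length = 15
Total = 18

Answer: 18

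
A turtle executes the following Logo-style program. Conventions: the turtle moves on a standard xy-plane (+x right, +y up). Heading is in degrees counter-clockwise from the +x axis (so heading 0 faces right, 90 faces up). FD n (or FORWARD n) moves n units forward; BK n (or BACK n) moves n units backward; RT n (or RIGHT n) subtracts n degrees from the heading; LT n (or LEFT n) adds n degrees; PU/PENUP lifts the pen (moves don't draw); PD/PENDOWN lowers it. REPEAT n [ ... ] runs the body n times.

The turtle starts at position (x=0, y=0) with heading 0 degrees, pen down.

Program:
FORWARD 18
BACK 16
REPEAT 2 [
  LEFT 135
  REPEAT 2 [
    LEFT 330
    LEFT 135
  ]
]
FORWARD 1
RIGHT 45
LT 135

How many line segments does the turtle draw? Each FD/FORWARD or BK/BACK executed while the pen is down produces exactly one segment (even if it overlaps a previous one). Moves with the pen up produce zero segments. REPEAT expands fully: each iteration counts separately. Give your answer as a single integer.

Answer: 3

Derivation:
Executing turtle program step by step:
Start: pos=(0,0), heading=0, pen down
FD 18: (0,0) -> (18,0) [heading=0, draw]
BK 16: (18,0) -> (2,0) [heading=0, draw]
REPEAT 2 [
  -- iteration 1/2 --
  LT 135: heading 0 -> 135
  REPEAT 2 [
    -- iteration 1/2 --
    LT 330: heading 135 -> 105
    LT 135: heading 105 -> 240
    -- iteration 2/2 --
    LT 330: heading 240 -> 210
    LT 135: heading 210 -> 345
  ]
  -- iteration 2/2 --
  LT 135: heading 345 -> 120
  REPEAT 2 [
    -- iteration 1/2 --
    LT 330: heading 120 -> 90
    LT 135: heading 90 -> 225
    -- iteration 2/2 --
    LT 330: heading 225 -> 195
    LT 135: heading 195 -> 330
  ]
]
FD 1: (2,0) -> (2.866,-0.5) [heading=330, draw]
RT 45: heading 330 -> 285
LT 135: heading 285 -> 60
Final: pos=(2.866,-0.5), heading=60, 3 segment(s) drawn
Segments drawn: 3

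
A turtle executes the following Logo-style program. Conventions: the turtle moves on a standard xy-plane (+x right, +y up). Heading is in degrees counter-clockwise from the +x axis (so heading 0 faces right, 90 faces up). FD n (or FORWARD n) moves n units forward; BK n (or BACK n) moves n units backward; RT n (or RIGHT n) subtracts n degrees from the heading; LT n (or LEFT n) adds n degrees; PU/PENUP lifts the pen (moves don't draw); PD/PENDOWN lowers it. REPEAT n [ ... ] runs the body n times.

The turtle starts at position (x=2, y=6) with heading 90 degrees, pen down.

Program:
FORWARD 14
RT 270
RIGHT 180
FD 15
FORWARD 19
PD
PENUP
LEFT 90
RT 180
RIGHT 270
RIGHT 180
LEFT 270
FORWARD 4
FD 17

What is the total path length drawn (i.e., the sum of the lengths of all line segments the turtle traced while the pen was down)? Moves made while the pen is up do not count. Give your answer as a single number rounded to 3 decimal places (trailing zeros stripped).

Executing turtle program step by step:
Start: pos=(2,6), heading=90, pen down
FD 14: (2,6) -> (2,20) [heading=90, draw]
RT 270: heading 90 -> 180
RT 180: heading 180 -> 0
FD 15: (2,20) -> (17,20) [heading=0, draw]
FD 19: (17,20) -> (36,20) [heading=0, draw]
PD: pen down
PU: pen up
LT 90: heading 0 -> 90
RT 180: heading 90 -> 270
RT 270: heading 270 -> 0
RT 180: heading 0 -> 180
LT 270: heading 180 -> 90
FD 4: (36,20) -> (36,24) [heading=90, move]
FD 17: (36,24) -> (36,41) [heading=90, move]
Final: pos=(36,41), heading=90, 3 segment(s) drawn

Segment lengths:
  seg 1: (2,6) -> (2,20), length = 14
  seg 2: (2,20) -> (17,20), length = 15
  seg 3: (17,20) -> (36,20), length = 19
Total = 48

Answer: 48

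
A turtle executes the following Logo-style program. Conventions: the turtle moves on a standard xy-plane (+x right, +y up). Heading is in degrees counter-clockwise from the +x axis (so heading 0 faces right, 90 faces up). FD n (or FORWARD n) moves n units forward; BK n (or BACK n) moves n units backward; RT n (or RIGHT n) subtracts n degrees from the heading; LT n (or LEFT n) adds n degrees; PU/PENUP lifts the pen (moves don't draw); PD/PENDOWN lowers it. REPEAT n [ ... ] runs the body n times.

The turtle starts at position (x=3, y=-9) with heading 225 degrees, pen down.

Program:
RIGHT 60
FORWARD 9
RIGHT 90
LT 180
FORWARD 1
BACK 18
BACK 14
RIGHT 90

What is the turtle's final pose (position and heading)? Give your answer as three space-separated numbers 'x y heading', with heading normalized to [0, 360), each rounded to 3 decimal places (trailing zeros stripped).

Answer: 2.33 23.273 165

Derivation:
Executing turtle program step by step:
Start: pos=(3,-9), heading=225, pen down
RT 60: heading 225 -> 165
FD 9: (3,-9) -> (-5.693,-6.671) [heading=165, draw]
RT 90: heading 165 -> 75
LT 180: heading 75 -> 255
FD 1: (-5.693,-6.671) -> (-5.952,-7.637) [heading=255, draw]
BK 18: (-5.952,-7.637) -> (-1.293,9.75) [heading=255, draw]
BK 14: (-1.293,9.75) -> (2.33,23.273) [heading=255, draw]
RT 90: heading 255 -> 165
Final: pos=(2.33,23.273), heading=165, 4 segment(s) drawn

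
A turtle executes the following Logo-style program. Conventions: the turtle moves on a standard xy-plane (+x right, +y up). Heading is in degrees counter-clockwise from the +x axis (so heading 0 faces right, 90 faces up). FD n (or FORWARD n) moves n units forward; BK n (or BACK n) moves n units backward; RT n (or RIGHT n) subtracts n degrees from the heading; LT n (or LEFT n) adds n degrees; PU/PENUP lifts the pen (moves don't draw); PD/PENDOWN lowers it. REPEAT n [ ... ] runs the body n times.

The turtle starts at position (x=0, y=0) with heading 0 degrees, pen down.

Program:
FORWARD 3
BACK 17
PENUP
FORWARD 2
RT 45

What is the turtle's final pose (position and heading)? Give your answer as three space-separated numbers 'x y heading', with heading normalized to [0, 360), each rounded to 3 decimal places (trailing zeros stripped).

Answer: -12 0 315

Derivation:
Executing turtle program step by step:
Start: pos=(0,0), heading=0, pen down
FD 3: (0,0) -> (3,0) [heading=0, draw]
BK 17: (3,0) -> (-14,0) [heading=0, draw]
PU: pen up
FD 2: (-14,0) -> (-12,0) [heading=0, move]
RT 45: heading 0 -> 315
Final: pos=(-12,0), heading=315, 2 segment(s) drawn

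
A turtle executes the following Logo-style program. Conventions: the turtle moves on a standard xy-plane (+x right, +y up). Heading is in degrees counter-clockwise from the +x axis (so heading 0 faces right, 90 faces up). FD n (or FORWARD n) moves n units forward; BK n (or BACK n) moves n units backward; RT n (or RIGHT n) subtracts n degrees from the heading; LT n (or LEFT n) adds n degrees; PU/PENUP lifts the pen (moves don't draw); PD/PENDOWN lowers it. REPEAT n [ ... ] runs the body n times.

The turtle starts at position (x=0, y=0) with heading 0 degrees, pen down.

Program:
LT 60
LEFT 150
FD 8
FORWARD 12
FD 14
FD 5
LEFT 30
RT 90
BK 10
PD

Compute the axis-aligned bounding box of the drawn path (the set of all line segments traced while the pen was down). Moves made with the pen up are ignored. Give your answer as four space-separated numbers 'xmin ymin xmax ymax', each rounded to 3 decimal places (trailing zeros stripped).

Answer: -33.775 -24.5 0 0

Derivation:
Executing turtle program step by step:
Start: pos=(0,0), heading=0, pen down
LT 60: heading 0 -> 60
LT 150: heading 60 -> 210
FD 8: (0,0) -> (-6.928,-4) [heading=210, draw]
FD 12: (-6.928,-4) -> (-17.321,-10) [heading=210, draw]
FD 14: (-17.321,-10) -> (-29.445,-17) [heading=210, draw]
FD 5: (-29.445,-17) -> (-33.775,-19.5) [heading=210, draw]
LT 30: heading 210 -> 240
RT 90: heading 240 -> 150
BK 10: (-33.775,-19.5) -> (-25.115,-24.5) [heading=150, draw]
PD: pen down
Final: pos=(-25.115,-24.5), heading=150, 5 segment(s) drawn

Segment endpoints: x in {-33.775, -29.445, -25.115, -17.321, -6.928, 0}, y in {-24.5, -19.5, -17, -10, -4, 0}
xmin=-33.775, ymin=-24.5, xmax=0, ymax=0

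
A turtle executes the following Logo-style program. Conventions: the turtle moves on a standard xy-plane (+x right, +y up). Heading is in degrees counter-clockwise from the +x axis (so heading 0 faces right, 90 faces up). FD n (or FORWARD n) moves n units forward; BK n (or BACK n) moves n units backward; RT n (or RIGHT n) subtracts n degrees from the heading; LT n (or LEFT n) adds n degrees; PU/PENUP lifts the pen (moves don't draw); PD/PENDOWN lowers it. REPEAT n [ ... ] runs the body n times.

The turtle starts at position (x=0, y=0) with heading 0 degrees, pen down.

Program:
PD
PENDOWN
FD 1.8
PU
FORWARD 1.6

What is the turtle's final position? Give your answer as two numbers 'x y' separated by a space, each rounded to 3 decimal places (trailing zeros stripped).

Executing turtle program step by step:
Start: pos=(0,0), heading=0, pen down
PD: pen down
PD: pen down
FD 1.8: (0,0) -> (1.8,0) [heading=0, draw]
PU: pen up
FD 1.6: (1.8,0) -> (3.4,0) [heading=0, move]
Final: pos=(3.4,0), heading=0, 1 segment(s) drawn

Answer: 3.4 0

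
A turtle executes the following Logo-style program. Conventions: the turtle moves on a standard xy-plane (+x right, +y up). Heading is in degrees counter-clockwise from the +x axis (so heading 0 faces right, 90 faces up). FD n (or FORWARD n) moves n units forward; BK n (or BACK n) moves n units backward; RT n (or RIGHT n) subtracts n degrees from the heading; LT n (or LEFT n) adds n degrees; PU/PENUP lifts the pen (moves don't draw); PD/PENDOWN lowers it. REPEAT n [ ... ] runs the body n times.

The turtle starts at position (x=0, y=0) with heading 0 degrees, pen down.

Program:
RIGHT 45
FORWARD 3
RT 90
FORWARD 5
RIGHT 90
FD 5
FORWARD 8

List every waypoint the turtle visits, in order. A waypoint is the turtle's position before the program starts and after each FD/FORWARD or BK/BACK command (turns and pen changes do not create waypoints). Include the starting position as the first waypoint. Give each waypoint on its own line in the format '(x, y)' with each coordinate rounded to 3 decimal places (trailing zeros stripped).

Executing turtle program step by step:
Start: pos=(0,0), heading=0, pen down
RT 45: heading 0 -> 315
FD 3: (0,0) -> (2.121,-2.121) [heading=315, draw]
RT 90: heading 315 -> 225
FD 5: (2.121,-2.121) -> (-1.414,-5.657) [heading=225, draw]
RT 90: heading 225 -> 135
FD 5: (-1.414,-5.657) -> (-4.95,-2.121) [heading=135, draw]
FD 8: (-4.95,-2.121) -> (-10.607,3.536) [heading=135, draw]
Final: pos=(-10.607,3.536), heading=135, 4 segment(s) drawn
Waypoints (5 total):
(0, 0)
(2.121, -2.121)
(-1.414, -5.657)
(-4.95, -2.121)
(-10.607, 3.536)

Answer: (0, 0)
(2.121, -2.121)
(-1.414, -5.657)
(-4.95, -2.121)
(-10.607, 3.536)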